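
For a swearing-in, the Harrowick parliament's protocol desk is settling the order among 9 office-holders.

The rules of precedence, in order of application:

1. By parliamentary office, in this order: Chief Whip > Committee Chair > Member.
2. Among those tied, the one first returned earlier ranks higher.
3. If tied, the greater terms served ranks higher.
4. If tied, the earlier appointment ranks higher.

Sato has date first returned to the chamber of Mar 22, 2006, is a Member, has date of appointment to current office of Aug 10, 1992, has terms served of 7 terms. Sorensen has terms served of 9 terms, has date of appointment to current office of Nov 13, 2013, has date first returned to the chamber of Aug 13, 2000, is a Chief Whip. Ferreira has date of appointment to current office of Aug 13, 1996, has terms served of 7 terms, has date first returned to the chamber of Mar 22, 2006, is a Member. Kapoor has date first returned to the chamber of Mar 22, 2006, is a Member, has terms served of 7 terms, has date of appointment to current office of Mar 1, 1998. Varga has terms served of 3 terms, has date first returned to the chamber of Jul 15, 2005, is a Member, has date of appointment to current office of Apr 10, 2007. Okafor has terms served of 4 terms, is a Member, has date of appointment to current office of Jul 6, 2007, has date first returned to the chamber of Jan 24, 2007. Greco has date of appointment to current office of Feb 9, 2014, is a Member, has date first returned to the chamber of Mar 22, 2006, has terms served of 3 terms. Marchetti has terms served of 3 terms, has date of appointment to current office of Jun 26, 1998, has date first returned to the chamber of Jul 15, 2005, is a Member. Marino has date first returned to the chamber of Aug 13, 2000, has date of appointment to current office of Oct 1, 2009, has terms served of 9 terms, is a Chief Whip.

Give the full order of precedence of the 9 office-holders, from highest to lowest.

Marino, Sorensen, Marchetti, Varga, Sato, Ferreira, Kapoor, Greco, Okafor

By parliamentary office: Marino and Sorensen (Chief Whip); then Marchetti, Varga, Sato, Ferreira, Kapoor, Greco and Okafor (Member).
Marino and Sorensen both have date first returned to the chamber Aug 13, 2000, so the next rule applies.
Marino and Sorensen both have terms served 9 terms, so the next rule applies.
Among Marino and Sorensen, by date of appointment to current office (earlier first): Marino (Oct 1, 2009) before Sorensen (Nov 13, 2013).
Among Marchetti, Varga, Sato, Ferreira, Kapoor, Greco and Okafor, by date first returned to the chamber (earlier first): Marchetti and Varga (Jul 15, 2005) before Sato, Ferreira, Kapoor and Greco (Mar 22, 2006) before Okafor (Jan 24, 2007).
Marchetti and Varga both have terms served 3 terms, so the next rule applies.
Among Marchetti and Varga, by date of appointment to current office (earlier first): Marchetti (Jun 26, 1998) before Varga (Apr 10, 2007).
Among Sato, Ferreira, Kapoor and Greco, by terms served (higher first): Sato, Ferreira and Kapoor (7 terms) before Greco (3 terms).
Among Sato, Ferreira and Kapoor, by date of appointment to current office (earlier first): Sato (Aug 10, 1992) before Ferreira (Aug 13, 1996) before Kapoor (Mar 1, 1998).
Full order: Marino, Sorensen, Marchetti, Varga, Sato, Ferreira, Kapoor, Greco, Okafor.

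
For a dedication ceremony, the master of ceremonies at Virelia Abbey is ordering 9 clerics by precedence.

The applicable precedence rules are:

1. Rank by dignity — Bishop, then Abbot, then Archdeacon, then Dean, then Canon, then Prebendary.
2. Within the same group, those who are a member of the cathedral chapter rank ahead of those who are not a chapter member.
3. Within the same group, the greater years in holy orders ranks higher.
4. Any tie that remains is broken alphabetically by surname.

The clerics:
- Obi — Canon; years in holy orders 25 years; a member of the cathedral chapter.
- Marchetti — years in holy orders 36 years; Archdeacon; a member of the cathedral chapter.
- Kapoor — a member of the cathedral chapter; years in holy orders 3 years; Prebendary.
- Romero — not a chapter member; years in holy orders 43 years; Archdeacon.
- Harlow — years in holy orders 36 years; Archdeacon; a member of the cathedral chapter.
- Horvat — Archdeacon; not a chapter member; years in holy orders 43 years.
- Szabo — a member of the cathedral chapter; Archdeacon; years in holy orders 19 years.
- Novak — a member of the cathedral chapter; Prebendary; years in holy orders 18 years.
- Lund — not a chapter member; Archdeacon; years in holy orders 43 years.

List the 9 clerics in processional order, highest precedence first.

Harlow, Marchetti, Szabo, Horvat, Lund, Romero, Obi, Novak, Kapoor

By dignity: Harlow, Marchetti, Szabo, Horvat, Lund and Romero (Archdeacon); then Obi (Canon); then Novak and Kapoor (Prebendary).
Among Harlow, Marchetti, Szabo, Horvat, Lund and Romero, a member of the cathedral chapter before not a chapter member: Harlow, Marchetti and Szabo (a member of the cathedral chapter) before Horvat, Lund and Romero (not a chapter member).
Among Harlow, Marchetti and Szabo, by years in holy orders (higher first): Harlow and Marchetti (36 years) before Szabo (19 years).
Among Harlow and Marchetti, alphabetically by surname: Harlow before Marchetti.
Horvat, Lund and Romero all have years in holy orders 43 years, so the next rule applies.
Among Horvat, Lund and Romero, alphabetically by surname: Horvat before Lund before Romero.
Novak and Kapoor are each a member of the cathedral chapter, so the next rule applies.
Among Novak and Kapoor, by years in holy orders (higher first): Novak (18 years) before Kapoor (3 years).
Full order: Harlow, Marchetti, Szabo, Horvat, Lund, Romero, Obi, Novak, Kapoor.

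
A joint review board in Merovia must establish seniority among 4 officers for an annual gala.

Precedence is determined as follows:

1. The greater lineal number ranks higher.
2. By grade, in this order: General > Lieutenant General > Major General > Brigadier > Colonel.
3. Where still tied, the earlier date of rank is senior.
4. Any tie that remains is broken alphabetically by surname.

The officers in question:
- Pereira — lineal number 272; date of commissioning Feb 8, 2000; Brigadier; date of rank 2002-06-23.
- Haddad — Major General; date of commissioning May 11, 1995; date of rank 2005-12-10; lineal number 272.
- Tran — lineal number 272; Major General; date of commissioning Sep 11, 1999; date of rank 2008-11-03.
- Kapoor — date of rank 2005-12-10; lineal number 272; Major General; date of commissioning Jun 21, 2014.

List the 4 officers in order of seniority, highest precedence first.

By lineal number (higher first): Haddad, Kapoor, Tran and Pereira (each 272).
Among Haddad, Kapoor, Tran and Pereira, by grade: Haddad, Kapoor and Tran (Major General) before Pereira (Brigadier).
Among Haddad, Kapoor and Tran, by date of rank (earlier first): Haddad and Kapoor (2005-12-10) before Tran (2008-11-03).
Among Haddad and Kapoor, alphabetically by surname: Haddad before Kapoor.
Full order: Haddad, Kapoor, Tran, Pereira.

Haddad, Kapoor, Tran, Pereira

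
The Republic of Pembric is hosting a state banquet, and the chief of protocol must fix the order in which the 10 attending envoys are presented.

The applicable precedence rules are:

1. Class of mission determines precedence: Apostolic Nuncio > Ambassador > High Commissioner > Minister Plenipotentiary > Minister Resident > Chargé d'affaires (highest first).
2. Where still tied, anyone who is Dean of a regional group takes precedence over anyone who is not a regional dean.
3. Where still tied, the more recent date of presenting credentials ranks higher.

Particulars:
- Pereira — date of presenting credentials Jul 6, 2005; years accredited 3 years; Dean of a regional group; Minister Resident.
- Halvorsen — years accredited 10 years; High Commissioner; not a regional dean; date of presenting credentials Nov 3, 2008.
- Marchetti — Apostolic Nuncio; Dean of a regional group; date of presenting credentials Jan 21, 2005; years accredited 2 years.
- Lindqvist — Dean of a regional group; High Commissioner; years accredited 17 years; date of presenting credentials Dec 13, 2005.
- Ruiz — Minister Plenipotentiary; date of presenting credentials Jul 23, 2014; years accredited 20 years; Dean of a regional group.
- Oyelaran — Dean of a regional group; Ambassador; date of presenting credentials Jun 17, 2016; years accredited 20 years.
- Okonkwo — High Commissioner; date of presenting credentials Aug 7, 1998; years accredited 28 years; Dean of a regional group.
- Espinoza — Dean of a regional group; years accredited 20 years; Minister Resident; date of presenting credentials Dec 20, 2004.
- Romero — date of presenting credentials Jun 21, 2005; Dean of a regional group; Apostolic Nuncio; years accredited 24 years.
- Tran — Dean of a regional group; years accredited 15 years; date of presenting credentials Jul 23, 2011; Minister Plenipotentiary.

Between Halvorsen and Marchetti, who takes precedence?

Marchetti

By class of mission: Romero and Marchetti (Apostolic Nuncio); then Oyelaran (Ambassador); then Lindqvist, Okonkwo and Halvorsen (High Commissioner); then Ruiz and Tran (Minister Plenipotentiary); then Pereira and Espinoza (Minister Resident).
Romero and Marchetti are each Dean of a regional group, so the next rule applies.
Among Romero and Marchetti, by date of presenting credentials (later first): Romero (Jun 21, 2005) before Marchetti (Jan 21, 2005).
Among Lindqvist, Okonkwo and Halvorsen, Dean of a regional group before not a regional dean: Lindqvist and Okonkwo (Dean of a regional group) before Halvorsen (not a regional dean).
Among Lindqvist and Okonkwo, by date of presenting credentials (later first): Lindqvist (Dec 13, 2005) before Okonkwo (Aug 7, 1998).
Ruiz and Tran are each Dean of a regional group, so the next rule applies.
Among Ruiz and Tran, by date of presenting credentials (later first): Ruiz (Jul 23, 2014) before Tran (Jul 23, 2011).
Pereira and Espinoza are each Dean of a regional group, so the next rule applies.
Among Pereira and Espinoza, by date of presenting credentials (later first): Pereira (Jul 6, 2005) before Espinoza (Dec 20, 2004).
So Marchetti takes precedence.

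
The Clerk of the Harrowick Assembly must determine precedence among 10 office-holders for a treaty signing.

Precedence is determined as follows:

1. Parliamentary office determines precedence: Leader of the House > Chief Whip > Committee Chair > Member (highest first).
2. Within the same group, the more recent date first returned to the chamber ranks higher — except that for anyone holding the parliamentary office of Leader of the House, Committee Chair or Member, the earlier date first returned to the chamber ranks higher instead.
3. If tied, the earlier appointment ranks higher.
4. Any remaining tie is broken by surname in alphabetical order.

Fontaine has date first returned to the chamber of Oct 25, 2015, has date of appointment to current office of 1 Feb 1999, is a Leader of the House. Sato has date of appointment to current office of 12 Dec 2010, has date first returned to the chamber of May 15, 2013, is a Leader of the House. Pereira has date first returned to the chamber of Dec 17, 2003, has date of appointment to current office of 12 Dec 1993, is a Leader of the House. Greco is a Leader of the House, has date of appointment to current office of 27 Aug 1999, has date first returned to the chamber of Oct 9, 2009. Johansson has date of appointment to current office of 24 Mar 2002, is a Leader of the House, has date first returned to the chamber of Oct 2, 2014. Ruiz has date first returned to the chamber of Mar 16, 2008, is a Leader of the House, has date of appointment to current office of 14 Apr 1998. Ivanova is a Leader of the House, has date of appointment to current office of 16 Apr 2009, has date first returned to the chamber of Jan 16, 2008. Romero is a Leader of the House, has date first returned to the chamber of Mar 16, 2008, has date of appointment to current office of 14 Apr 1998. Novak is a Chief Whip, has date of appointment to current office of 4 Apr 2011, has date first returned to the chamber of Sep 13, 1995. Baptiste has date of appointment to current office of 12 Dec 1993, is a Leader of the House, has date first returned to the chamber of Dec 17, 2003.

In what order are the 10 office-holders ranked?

Baptiste, Pereira, Ivanova, Romero, Ruiz, Greco, Sato, Johansson, Fontaine, Novak

By parliamentary office: Baptiste, Pereira, Ivanova, Romero, Ruiz, Greco, Sato, Johansson and Fontaine (Leader of the House); then Novak (Chief Whip).
Among Baptiste, Pereira, Ivanova, Romero, Ruiz, Greco, Sato, Johansson and Fontaine, by date first returned to the chamber (earlier first) (reversed rule for this group): Baptiste and Pereira (Dec 17, 2003) before Ivanova (Jan 16, 2008) before Romero and Ruiz (Mar 16, 2008) before Greco (Oct 9, 2009) before Sato (May 15, 2013) before Johansson (Oct 2, 2014) before Fontaine (Oct 25, 2015).
Baptiste and Pereira both have date of appointment to current office 12 Dec 1993, so the next rule applies.
Among Baptiste and Pereira, alphabetically by surname: Baptiste before Pereira.
Romero and Ruiz both have date of appointment to current office 14 Apr 1998, so the next rule applies.
Among Romero and Ruiz, alphabetically by surname: Romero before Ruiz.
Full order: Baptiste, Pereira, Ivanova, Romero, Ruiz, Greco, Sato, Johansson, Fontaine, Novak.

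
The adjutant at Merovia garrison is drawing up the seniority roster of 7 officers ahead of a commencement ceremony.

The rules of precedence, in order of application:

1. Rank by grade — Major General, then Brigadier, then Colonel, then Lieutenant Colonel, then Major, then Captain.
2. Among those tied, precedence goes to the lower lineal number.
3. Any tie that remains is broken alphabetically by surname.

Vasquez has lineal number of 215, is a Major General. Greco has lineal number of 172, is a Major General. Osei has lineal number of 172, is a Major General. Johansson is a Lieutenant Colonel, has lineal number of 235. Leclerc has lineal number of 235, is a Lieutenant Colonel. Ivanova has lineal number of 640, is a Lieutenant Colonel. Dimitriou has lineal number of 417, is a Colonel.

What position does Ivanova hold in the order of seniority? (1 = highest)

By grade: Greco, Osei and Vasquez (Major General); then Dimitriou (Colonel); then Johansson, Leclerc and Ivanova (Lieutenant Colonel).
Among Greco, Osei and Vasquez, by lineal number (lower first): Greco and Osei (172) before Vasquez (215).
Among Greco and Osei, alphabetically by surname: Greco before Osei.
Among Johansson, Leclerc and Ivanova, by lineal number (lower first): Johansson and Leclerc (235) before Ivanova (640).
Among Johansson and Leclerc, alphabetically by surname: Johansson before Leclerc.
Order: Greco, Osei, Vasquez, Dimitriou, Johansson, Leclerc, Ivanova. So position 7.

7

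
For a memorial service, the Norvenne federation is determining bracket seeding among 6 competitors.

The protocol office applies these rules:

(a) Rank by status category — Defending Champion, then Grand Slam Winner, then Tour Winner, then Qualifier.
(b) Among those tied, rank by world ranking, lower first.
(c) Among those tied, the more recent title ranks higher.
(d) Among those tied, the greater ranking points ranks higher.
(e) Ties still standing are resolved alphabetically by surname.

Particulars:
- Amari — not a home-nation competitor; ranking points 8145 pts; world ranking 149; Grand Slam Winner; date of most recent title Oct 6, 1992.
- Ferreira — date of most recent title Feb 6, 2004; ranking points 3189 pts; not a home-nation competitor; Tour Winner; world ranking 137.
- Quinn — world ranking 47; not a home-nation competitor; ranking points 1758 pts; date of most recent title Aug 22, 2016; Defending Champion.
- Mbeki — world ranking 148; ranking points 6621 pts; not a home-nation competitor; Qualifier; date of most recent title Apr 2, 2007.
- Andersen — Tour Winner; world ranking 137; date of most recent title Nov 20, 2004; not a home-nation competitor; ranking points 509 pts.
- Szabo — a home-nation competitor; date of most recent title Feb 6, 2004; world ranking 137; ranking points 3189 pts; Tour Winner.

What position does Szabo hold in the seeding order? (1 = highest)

By status category: Quinn (Defending Champion); then Amari (Grand Slam Winner); then Andersen, Ferreira and Szabo (Tour Winner); then Mbeki (Qualifier).
Andersen, Ferreira and Szabo all have world ranking 137, so the next rule applies.
Among Andersen, Ferreira and Szabo, by date of most recent title (later first): Andersen (Nov 20, 2004) before Ferreira and Szabo (Feb 6, 2004).
Ferreira and Szabo both have ranking points 3189 pts, so the next rule applies.
Among Ferreira and Szabo, alphabetically by surname: Ferreira before Szabo.
Order: Quinn, Amari, Andersen, Ferreira, Szabo, Mbeki. So position 5.

5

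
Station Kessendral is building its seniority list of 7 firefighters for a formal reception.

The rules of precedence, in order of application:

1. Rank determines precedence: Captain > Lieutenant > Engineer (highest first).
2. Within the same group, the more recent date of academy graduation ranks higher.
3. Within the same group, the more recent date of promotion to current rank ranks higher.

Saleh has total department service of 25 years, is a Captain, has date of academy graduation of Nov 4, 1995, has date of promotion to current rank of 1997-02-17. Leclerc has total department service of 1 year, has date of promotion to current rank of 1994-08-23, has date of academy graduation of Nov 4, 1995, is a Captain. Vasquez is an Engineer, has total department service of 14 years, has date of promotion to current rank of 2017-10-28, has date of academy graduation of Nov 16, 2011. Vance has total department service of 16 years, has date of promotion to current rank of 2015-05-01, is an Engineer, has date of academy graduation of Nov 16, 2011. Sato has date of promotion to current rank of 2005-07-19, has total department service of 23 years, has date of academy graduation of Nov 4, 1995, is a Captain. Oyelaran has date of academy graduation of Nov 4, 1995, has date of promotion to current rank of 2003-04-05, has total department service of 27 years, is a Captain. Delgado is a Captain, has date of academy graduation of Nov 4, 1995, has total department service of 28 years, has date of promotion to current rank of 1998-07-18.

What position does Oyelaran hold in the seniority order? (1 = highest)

2

By rank: Sato, Oyelaran, Delgado, Saleh and Leclerc (Captain); then Vasquez and Vance (Engineer).
Sato, Oyelaran, Delgado, Saleh and Leclerc all have date of academy graduation Nov 4, 1995, so the next rule applies.
Among Sato, Oyelaran, Delgado, Saleh and Leclerc, by date of promotion to current rank (later first): Sato (2005-07-19) before Oyelaran (2003-04-05) before Delgado (1998-07-18) before Saleh (1997-02-17) before Leclerc (1994-08-23).
Vasquez and Vance both have date of academy graduation Nov 16, 2011, so the next rule applies.
Among Vasquez and Vance, by date of promotion to current rank (later first): Vasquez (2017-10-28) before Vance (2015-05-01).
Order: Sato, Oyelaran, Delgado, Saleh, Leclerc, Vasquez, Vance. So position 2.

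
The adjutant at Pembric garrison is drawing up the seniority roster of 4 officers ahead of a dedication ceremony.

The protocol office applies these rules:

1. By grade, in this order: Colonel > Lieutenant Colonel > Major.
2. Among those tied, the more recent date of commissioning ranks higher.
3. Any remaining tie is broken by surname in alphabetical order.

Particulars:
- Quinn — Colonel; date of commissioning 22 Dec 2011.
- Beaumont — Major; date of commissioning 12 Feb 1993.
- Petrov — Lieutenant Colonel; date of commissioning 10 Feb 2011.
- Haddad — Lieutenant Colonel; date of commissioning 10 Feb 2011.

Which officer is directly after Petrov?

By grade: Quinn (Colonel); then Haddad and Petrov (Lieutenant Colonel); then Beaumont (Major).
Haddad and Petrov both have date of commissioning 10 Feb 2011, so the next rule applies.
Among Haddad and Petrov, alphabetically by surname: Haddad before Petrov.
Order: Quinn, Haddad, Petrov, Beaumont.

Beaumont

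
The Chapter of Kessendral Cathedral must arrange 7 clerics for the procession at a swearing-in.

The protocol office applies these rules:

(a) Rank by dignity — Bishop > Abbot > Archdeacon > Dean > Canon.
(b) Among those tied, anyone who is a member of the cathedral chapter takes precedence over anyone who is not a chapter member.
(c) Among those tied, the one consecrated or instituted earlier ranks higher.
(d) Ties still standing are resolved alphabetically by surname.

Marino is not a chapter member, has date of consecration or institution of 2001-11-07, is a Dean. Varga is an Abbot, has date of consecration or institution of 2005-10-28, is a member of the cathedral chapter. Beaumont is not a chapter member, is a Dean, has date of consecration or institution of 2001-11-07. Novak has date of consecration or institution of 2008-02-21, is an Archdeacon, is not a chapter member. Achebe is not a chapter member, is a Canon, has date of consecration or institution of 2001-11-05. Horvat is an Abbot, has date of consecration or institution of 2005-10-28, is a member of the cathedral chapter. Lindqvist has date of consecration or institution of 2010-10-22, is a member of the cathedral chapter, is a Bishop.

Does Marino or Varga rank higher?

Varga

By dignity: Lindqvist (Bishop); then Horvat and Varga (Abbot); then Novak (Archdeacon); then Beaumont and Marino (Dean); then Achebe (Canon).
Horvat and Varga are each a member of the cathedral chapter, so the next rule applies.
Horvat and Varga both have date of consecration or institution 2005-10-28, so the next rule applies.
Among Horvat and Varga, alphabetically by surname: Horvat before Varga.
Beaumont and Marino are each not a chapter member, so the next rule applies.
Beaumont and Marino both have date of consecration or institution 2001-11-07, so the next rule applies.
Among Beaumont and Marino, alphabetically by surname: Beaumont before Marino.
So Varga takes precedence.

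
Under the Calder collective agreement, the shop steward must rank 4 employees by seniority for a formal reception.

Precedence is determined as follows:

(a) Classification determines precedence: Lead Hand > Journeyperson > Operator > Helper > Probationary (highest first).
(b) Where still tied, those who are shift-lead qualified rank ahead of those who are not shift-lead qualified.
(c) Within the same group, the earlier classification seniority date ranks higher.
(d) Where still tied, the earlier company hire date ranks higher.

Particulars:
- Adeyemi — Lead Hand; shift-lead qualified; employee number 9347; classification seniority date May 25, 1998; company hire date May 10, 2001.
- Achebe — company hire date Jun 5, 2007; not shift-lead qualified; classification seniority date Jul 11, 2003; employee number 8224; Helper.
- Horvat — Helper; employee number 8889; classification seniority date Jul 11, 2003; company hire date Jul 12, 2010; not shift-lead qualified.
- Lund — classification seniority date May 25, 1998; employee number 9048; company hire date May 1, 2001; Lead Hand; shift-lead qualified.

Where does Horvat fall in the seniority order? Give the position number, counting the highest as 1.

4

By classification: Lund and Adeyemi (Lead Hand); then Achebe and Horvat (Helper).
Lund and Adeyemi are each shift-lead qualified, so the next rule applies.
Lund and Adeyemi both have classification seniority date May 25, 1998, so the next rule applies.
Among Lund and Adeyemi, by company hire date (earlier first): Lund (May 1, 2001) before Adeyemi (May 10, 2001).
Achebe and Horvat are each not shift-lead qualified, so the next rule applies.
Achebe and Horvat both have classification seniority date Jul 11, 2003, so the next rule applies.
Among Achebe and Horvat, by company hire date (earlier first): Achebe (Jun 5, 2007) before Horvat (Jul 12, 2010).
Order: Lund, Adeyemi, Achebe, Horvat. So position 4.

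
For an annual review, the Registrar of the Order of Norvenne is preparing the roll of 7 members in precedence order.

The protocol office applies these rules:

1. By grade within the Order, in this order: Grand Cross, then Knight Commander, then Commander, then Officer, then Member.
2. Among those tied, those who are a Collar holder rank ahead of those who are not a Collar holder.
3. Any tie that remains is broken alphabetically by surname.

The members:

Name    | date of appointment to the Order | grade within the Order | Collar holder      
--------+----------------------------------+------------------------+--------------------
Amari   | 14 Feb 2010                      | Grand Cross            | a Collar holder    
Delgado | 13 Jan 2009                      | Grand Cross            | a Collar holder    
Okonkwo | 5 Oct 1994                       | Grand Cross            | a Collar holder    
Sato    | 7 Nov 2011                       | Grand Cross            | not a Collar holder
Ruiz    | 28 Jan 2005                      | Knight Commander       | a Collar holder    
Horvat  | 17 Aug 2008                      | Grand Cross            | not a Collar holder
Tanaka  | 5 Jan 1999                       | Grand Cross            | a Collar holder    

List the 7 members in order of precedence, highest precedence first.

By grade within the Order: Amari, Delgado, Okonkwo, Tanaka, Horvat and Sato (Grand Cross); then Ruiz (Knight Commander).
Among Amari, Delgado, Okonkwo, Tanaka, Horvat and Sato, a Collar holder before not a Collar holder: Amari, Delgado, Okonkwo and Tanaka (a Collar holder) before Horvat and Sato (not a Collar holder).
Among Amari, Delgado, Okonkwo and Tanaka, alphabetically by surname: Amari before Delgado before Okonkwo before Tanaka.
Among Horvat and Sato, alphabetically by surname: Horvat before Sato.
Full order: Amari, Delgado, Okonkwo, Tanaka, Horvat, Sato, Ruiz.

Amari, Delgado, Okonkwo, Tanaka, Horvat, Sato, Ruiz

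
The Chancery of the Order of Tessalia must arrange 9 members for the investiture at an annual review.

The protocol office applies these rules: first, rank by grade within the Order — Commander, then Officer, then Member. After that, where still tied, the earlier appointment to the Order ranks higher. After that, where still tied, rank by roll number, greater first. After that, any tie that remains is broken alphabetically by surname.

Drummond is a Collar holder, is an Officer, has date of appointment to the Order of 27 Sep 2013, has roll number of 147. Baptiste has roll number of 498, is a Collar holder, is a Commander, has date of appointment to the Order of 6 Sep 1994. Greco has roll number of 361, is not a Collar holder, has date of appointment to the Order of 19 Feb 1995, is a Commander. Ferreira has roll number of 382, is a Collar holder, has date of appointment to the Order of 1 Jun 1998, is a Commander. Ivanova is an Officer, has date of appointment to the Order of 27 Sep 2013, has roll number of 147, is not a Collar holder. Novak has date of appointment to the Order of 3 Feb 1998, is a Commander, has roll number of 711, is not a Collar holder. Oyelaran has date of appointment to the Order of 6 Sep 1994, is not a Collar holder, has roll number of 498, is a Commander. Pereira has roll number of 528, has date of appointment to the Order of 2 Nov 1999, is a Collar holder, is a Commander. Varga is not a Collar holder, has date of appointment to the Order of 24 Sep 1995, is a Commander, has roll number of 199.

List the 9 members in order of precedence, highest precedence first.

By grade within the Order: Baptiste, Oyelaran, Greco, Varga, Novak, Ferreira and Pereira (Commander); then Drummond and Ivanova (Officer).
Among Baptiste, Oyelaran, Greco, Varga, Novak, Ferreira and Pereira, by date of appointment to the Order (earlier first): Baptiste and Oyelaran (6 Sep 1994) before Greco (19 Feb 1995) before Varga (24 Sep 1995) before Novak (3 Feb 1998) before Ferreira (1 Jun 1998) before Pereira (2 Nov 1999).
Baptiste and Oyelaran both have roll number 498, so the next rule applies.
Among Baptiste and Oyelaran, alphabetically by surname: Baptiste before Oyelaran.
Drummond and Ivanova both have date of appointment to the Order 27 Sep 2013, so the next rule applies.
Drummond and Ivanova both have roll number 147, so the next rule applies.
Among Drummond and Ivanova, alphabetically by surname: Drummond before Ivanova.
Full order: Baptiste, Oyelaran, Greco, Varga, Novak, Ferreira, Pereira, Drummond, Ivanova.

Baptiste, Oyelaran, Greco, Varga, Novak, Ferreira, Pereira, Drummond, Ivanova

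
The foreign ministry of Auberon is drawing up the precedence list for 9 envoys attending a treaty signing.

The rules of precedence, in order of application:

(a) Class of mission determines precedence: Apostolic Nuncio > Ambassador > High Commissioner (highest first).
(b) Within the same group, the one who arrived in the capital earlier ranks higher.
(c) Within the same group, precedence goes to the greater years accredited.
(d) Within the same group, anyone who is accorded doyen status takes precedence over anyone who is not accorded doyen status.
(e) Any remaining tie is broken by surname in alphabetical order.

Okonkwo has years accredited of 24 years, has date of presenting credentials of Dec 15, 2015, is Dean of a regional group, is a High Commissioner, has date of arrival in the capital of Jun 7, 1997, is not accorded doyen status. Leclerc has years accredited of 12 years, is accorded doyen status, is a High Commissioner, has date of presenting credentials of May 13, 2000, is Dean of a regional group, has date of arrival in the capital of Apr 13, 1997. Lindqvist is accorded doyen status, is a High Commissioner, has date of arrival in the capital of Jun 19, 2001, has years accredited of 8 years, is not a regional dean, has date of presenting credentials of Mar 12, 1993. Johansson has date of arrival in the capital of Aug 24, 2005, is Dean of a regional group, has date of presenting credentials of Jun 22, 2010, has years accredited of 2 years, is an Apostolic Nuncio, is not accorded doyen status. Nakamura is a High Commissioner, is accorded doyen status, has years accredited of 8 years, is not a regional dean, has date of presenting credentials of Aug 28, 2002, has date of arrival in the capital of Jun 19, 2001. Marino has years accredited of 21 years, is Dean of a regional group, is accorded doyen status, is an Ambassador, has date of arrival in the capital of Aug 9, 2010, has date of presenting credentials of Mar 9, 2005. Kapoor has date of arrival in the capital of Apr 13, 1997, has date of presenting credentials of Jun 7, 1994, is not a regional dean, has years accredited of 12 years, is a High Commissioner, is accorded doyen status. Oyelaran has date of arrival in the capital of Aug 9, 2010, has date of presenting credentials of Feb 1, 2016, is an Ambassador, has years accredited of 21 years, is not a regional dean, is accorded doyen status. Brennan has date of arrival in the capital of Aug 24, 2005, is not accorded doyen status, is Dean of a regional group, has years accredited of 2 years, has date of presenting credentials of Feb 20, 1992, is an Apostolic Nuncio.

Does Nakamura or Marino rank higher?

Marino

By class of mission: Brennan and Johansson (Apostolic Nuncio); then Marino and Oyelaran (Ambassador); then Kapoor, Leclerc, Okonkwo, Lindqvist and Nakamura (High Commissioner).
Brennan and Johansson both have date of arrival in the capital Aug 24, 2005, so the next rule applies.
Brennan and Johansson both have years accredited 2 years, so the next rule applies.
Brennan and Johansson are each not accorded doyen status, so the next rule applies.
Among Brennan and Johansson, alphabetically by surname: Brennan before Johansson.
Marino and Oyelaran both have date of arrival in the capital Aug 9, 2010, so the next rule applies.
Marino and Oyelaran both have years accredited 21 years, so the next rule applies.
Marino and Oyelaran are each accorded doyen status, so the next rule applies.
Among Marino and Oyelaran, alphabetically by surname: Marino before Oyelaran.
Among Kapoor, Leclerc, Okonkwo, Lindqvist and Nakamura, by date of arrival in the capital (earlier first): Kapoor and Leclerc (Apr 13, 1997) before Okonkwo (Jun 7, 1997) before Lindqvist and Nakamura (Jun 19, 2001).
Kapoor and Leclerc both have years accredited 12 years, so the next rule applies.
Kapoor and Leclerc are each accorded doyen status, so the next rule applies.
Among Kapoor and Leclerc, alphabetically by surname: Kapoor before Leclerc.
Lindqvist and Nakamura both have years accredited 8 years, so the next rule applies.
Lindqvist and Nakamura are each accorded doyen status, so the next rule applies.
Among Lindqvist and Nakamura, alphabetically by surname: Lindqvist before Nakamura.
So Marino takes precedence.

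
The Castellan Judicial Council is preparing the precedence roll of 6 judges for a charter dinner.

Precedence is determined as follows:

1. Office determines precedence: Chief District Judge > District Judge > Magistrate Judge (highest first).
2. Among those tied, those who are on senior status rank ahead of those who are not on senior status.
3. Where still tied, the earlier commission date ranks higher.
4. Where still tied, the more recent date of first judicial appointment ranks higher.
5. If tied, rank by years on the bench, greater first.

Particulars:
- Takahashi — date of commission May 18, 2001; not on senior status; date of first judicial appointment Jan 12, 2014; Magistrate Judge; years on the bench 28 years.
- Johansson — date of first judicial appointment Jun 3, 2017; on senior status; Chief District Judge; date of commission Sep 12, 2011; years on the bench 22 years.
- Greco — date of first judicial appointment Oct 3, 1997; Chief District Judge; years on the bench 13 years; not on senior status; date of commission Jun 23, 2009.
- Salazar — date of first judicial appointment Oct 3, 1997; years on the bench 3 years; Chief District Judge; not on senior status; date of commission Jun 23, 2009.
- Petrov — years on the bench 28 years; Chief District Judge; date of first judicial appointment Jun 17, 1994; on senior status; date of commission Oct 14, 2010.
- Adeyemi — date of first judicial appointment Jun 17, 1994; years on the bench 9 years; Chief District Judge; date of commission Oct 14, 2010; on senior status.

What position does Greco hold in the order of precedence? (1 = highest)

4

By office: Petrov, Adeyemi, Johansson, Greco and Salazar (Chief District Judge); then Takahashi (Magistrate Judge).
Among Petrov, Adeyemi, Johansson, Greco and Salazar, on senior status before not on senior status: Petrov, Adeyemi and Johansson (on senior status) before Greco and Salazar (not on senior status).
Among Petrov, Adeyemi and Johansson, by date of commission (earlier first): Petrov and Adeyemi (Oct 14, 2010) before Johansson (Sep 12, 2011).
Petrov and Adeyemi both have date of first judicial appointment Jun 17, 1994, so the next rule applies.
Among Petrov and Adeyemi, by years on the bench (higher first): Petrov (28 years) before Adeyemi (9 years).
Greco and Salazar both have date of commission Jun 23, 2009, so the next rule applies.
Greco and Salazar both have date of first judicial appointment Oct 3, 1997, so the next rule applies.
Among Greco and Salazar, by years on the bench (higher first): Greco (13 years) before Salazar (3 years).
Order: Petrov, Adeyemi, Johansson, Greco, Salazar, Takahashi. So position 4.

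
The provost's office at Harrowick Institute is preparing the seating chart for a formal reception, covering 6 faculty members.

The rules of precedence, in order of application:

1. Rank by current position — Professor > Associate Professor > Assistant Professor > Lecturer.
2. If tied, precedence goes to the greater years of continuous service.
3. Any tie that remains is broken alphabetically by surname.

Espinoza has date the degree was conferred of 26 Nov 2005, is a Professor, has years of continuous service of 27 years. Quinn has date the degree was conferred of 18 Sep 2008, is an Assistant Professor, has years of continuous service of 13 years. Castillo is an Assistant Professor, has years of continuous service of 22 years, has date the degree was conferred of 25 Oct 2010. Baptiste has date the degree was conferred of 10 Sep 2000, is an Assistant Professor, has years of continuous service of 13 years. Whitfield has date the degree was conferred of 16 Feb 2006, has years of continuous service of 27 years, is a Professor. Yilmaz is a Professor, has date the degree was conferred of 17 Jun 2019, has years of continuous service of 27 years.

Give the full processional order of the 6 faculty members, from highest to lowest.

Espinoza, Whitfield, Yilmaz, Castillo, Baptiste, Quinn

By current position: Espinoza, Whitfield and Yilmaz (Professor); then Castillo, Baptiste and Quinn (Assistant Professor).
Espinoza, Whitfield and Yilmaz all have years of continuous service 27 years, so the next rule applies.
Among Espinoza, Whitfield and Yilmaz, alphabetically by surname: Espinoza before Whitfield before Yilmaz.
Among Castillo, Baptiste and Quinn, by years of continuous service (higher first): Castillo (22 years) before Baptiste and Quinn (13 years).
Among Baptiste and Quinn, alphabetically by surname: Baptiste before Quinn.
Full order: Espinoza, Whitfield, Yilmaz, Castillo, Baptiste, Quinn.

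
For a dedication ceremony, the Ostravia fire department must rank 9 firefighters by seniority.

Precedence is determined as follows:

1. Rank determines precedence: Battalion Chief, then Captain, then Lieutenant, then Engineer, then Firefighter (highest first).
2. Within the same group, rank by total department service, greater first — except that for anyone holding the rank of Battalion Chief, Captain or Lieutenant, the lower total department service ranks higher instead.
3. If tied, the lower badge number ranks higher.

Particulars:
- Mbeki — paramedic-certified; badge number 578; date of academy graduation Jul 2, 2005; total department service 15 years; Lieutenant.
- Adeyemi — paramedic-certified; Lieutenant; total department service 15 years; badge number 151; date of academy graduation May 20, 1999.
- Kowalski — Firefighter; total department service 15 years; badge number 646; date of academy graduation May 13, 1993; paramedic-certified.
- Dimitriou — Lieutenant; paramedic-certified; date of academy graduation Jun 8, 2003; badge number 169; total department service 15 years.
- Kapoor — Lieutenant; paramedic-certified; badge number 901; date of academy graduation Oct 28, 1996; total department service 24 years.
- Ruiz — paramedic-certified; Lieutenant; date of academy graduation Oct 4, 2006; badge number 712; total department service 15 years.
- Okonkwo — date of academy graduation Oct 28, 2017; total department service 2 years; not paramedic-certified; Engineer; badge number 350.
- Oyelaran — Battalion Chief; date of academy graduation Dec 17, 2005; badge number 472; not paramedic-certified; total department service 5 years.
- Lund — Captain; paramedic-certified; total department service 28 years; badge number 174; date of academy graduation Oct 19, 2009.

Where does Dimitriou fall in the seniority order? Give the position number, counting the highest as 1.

By rank: Oyelaran (Battalion Chief); then Lund (Captain); then Adeyemi, Dimitriou, Mbeki, Ruiz and Kapoor (Lieutenant); then Okonkwo (Engineer); then Kowalski (Firefighter).
Among Adeyemi, Dimitriou, Mbeki, Ruiz and Kapoor, by total department service (lower first) (reversed rule for this group): Adeyemi, Dimitriou, Mbeki and Ruiz (15 years) before Kapoor (24 years).
Among Adeyemi, Dimitriou, Mbeki and Ruiz, by badge number (lower first): Adeyemi (151) before Dimitriou (169) before Mbeki (578) before Ruiz (712).
Order: Oyelaran, Lund, Adeyemi, Dimitriou, Mbeki, Ruiz, Kapoor, Okonkwo, Kowalski. So position 4.

4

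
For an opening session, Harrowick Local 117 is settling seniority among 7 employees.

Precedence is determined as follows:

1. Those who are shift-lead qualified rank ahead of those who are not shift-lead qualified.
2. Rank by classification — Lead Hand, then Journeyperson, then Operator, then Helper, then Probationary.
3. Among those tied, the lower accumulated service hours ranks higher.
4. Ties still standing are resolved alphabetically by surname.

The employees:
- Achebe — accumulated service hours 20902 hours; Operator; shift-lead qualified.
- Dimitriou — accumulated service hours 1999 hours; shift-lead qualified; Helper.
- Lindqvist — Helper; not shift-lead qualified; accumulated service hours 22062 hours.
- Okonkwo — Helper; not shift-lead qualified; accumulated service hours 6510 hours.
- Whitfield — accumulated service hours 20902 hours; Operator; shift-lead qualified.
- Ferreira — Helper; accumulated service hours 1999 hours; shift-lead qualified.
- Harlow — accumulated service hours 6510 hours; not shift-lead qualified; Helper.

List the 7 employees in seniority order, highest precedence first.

Achebe, Whitfield, Dimitriou, Ferreira, Harlow, Okonkwo, Lindqvist

By the first rule: Achebe, Whitfield, Dimitriou and Ferreira (each shift-lead qualified); then Harlow, Okonkwo and Lindqvist (each not shift-lead qualified).
Among Achebe, Whitfield, Dimitriou and Ferreira, by classification: Achebe and Whitfield (Operator) before Dimitriou and Ferreira (Helper).
Achebe and Whitfield both have accumulated service hours 20902 hours, so the next rule applies.
Among Achebe and Whitfield, alphabetically by surname: Achebe before Whitfield.
Dimitriou and Ferreira both have accumulated service hours 1999 hours, so the next rule applies.
Among Dimitriou and Ferreira, alphabetically by surname: Dimitriou before Ferreira.
Harlow, Okonkwo and Lindqvist are each Helper, so the next rule applies.
Among Harlow, Okonkwo and Lindqvist, by accumulated service hours (lower first): Harlow and Okonkwo (6510 hours) before Lindqvist (22062 hours).
Among Harlow and Okonkwo, alphabetically by surname: Harlow before Okonkwo.
Full order: Achebe, Whitfield, Dimitriou, Ferreira, Harlow, Okonkwo, Lindqvist.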